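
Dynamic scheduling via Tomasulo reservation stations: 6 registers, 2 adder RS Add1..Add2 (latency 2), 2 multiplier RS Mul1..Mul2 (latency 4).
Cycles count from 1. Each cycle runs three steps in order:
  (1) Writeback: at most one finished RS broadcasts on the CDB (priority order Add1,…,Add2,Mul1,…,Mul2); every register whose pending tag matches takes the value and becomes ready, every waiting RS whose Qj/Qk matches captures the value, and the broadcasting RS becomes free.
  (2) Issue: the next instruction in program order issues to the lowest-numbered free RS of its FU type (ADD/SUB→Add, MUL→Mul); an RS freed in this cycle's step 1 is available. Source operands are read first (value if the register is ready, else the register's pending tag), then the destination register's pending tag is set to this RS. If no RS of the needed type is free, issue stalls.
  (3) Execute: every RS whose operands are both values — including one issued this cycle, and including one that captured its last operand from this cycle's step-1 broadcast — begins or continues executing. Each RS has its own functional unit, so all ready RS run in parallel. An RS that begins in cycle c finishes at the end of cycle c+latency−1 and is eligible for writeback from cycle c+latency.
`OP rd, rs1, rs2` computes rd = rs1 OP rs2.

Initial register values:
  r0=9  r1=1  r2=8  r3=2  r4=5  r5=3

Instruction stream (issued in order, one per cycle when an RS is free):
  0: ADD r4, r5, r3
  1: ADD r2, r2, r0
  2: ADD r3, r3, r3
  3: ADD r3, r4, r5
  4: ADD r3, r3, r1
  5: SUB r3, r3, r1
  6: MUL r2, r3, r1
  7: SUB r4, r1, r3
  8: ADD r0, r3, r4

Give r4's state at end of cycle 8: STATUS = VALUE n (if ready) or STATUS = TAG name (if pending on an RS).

c1: issue ADD r4<-Add1 | r0:9,r1:1,r2:8,r3:2,r4:Add1,r5:3
c2: issue ADD r2<-Add2 | r0:9,r1:1,r2:Add2,r3:2,r4:Add1,r5:3
c3: CDB Add1=5; issue ADD r3<-Add1 | r0:9,r1:1,r2:Add2,r3:Add1,r4:5,r5:3
c4: CDB Add2=17; issue ADD r3<-Add2 | r0:9,r1:1,r2:17,r3:Add2,r4:5,r5:3
c5: CDB Add1=4; issue ADD r3<-Add1 | r0:9,r1:1,r2:17,r3:Add1,r4:5,r5:3
c6: CDB Add2=8; issue SUB r3<-Add2 | r0:9,r1:1,r2:17,r3:Add2,r4:5,r5:3
c7: issue MUL r2<-Mul1 | r0:9,r1:1,r2:Mul1,r3:Add2,r4:5,r5:3
c8: CDB Add1=9; issue SUB r4<-Add1 | r0:9,r1:1,r2:Mul1,r3:Add2,r4:Add1,r5:3

STATUS = TAG Add1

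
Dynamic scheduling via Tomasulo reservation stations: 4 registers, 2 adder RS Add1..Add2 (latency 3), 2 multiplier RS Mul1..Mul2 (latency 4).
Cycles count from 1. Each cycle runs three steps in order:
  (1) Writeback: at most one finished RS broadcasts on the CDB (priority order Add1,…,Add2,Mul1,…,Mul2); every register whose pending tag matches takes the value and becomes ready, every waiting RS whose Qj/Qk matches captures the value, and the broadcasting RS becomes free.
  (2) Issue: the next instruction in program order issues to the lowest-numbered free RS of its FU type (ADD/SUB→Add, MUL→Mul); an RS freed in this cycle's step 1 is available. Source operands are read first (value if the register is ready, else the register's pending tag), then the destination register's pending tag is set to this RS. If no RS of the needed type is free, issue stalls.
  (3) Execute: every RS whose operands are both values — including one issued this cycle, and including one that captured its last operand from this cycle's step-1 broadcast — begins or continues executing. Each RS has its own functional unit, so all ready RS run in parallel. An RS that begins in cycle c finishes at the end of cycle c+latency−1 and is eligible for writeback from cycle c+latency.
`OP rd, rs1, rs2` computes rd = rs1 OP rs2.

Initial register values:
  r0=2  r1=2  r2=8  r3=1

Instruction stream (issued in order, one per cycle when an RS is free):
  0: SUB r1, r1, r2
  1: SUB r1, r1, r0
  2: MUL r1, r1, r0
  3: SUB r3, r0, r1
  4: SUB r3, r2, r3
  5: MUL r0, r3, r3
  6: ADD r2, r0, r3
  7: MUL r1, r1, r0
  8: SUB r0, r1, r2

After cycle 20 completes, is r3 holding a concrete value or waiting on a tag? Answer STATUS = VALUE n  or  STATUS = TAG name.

cycle 1: issue SUB r1<-Add1 // r0:2,r1:Add1,r2:8,r3:1
cycle 2: issue SUB r1<-Add2 // r0:2,r1:Add2,r2:8,r3:1
cycle 3: issue MUL r1<-Mul1 // r0:2,r1:Mul1,r2:8,r3:1
cycle 4: CDB Add1=-6; issue SUB r3<-Add1 // r0:2,r1:Mul1,r2:8,r3:Add1
cycle 5: stall // r0:2,r1:Mul1,r2:8,r3:Add1
cycle 6: stall // r0:2,r1:Mul1,r2:8,r3:Add1
cycle 7: CDB Add2=-8; issue SUB r3<-Add2 // r0:2,r1:Mul1,r2:8,r3:Add2
cycle 8: issue MUL r0<-Mul2 // r0:Mul2,r1:Mul1,r2:8,r3:Add2
cycle 9: stall // r0:Mul2,r1:Mul1,r2:8,r3:Add2
cycle 10: stall // r0:Mul2,r1:Mul1,r2:8,r3:Add2
cycle 11: CDB Mul1=-16; stall // r0:Mul2,r1:-16,r2:8,r3:Add2
cycle 12: stall // r0:Mul2,r1:-16,r2:8,r3:Add2
cycle 13: stall // r0:Mul2,r1:-16,r2:8,r3:Add2
cycle 14: CDB Add1=18; issue ADD r2<-Add1 // r0:Mul2,r1:-16,r2:Add1,r3:Add2
cycle 15: issue MUL r1<-Mul1 // r0:Mul2,r1:Mul1,r2:Add1,r3:Add2
cycle 16: stall // r0:Mul2,r1:Mul1,r2:Add1,r3:Add2
cycle 17: CDB Add2=-10; issue SUB r0<-Add2 // r0:Add2,r1:Mul1,r2:Add1,r3:-10
cycle 18: - // r0:Add2,r1:Mul1,r2:Add1,r3:-10
cycle 19: - // r0:Add2,r1:Mul1,r2:Add1,r3:-10
cycle 20: - // r0:Add2,r1:Mul1,r2:Add1,r3:-10

STATUS = VALUE -10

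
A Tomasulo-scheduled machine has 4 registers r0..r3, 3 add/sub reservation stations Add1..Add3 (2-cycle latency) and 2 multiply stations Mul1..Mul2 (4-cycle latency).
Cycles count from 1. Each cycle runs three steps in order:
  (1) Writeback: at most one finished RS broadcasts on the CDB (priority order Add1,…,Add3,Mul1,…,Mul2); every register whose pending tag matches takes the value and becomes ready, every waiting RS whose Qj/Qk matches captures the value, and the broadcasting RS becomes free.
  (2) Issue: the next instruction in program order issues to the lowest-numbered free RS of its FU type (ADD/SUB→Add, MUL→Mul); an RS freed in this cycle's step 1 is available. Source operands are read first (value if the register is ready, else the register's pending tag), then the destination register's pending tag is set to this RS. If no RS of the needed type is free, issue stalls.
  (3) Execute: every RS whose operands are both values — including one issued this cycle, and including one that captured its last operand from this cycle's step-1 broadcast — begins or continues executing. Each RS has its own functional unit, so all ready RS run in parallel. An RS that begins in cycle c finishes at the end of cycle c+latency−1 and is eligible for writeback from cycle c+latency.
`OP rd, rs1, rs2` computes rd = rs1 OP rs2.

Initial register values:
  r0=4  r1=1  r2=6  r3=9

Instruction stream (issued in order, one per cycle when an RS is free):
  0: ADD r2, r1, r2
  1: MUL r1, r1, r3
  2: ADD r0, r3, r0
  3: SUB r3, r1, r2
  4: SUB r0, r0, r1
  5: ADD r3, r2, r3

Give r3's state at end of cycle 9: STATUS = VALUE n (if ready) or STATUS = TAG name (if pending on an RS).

STATUS = TAG Add3

c1: issue ADD r2<-Add1 | r0:4,r1:1,r2:Add1,r3:9
c2: issue MUL r1<-Mul1 | r0:4,r1:Mul1,r2:Add1,r3:9
c3: CDB Add1=7; issue ADD r0<-Add1 | r0:Add1,r1:Mul1,r2:7,r3:9
c4: issue SUB r3<-Add2 | r0:Add1,r1:Mul1,r2:7,r3:Add2
c5: CDB Add1=13; issue SUB r0<-Add1 | r0:Add1,r1:Mul1,r2:7,r3:Add2
c6: CDB Mul1=9; issue ADD r3<-Add3 | r0:Add1,r1:9,r2:7,r3:Add3
c7: - | r0:Add1,r1:9,r2:7,r3:Add3
c8: CDB Add1=4 | r0:4,r1:9,r2:7,r3:Add3
c9: CDB Add2=2 | r0:4,r1:9,r2:7,r3:Add3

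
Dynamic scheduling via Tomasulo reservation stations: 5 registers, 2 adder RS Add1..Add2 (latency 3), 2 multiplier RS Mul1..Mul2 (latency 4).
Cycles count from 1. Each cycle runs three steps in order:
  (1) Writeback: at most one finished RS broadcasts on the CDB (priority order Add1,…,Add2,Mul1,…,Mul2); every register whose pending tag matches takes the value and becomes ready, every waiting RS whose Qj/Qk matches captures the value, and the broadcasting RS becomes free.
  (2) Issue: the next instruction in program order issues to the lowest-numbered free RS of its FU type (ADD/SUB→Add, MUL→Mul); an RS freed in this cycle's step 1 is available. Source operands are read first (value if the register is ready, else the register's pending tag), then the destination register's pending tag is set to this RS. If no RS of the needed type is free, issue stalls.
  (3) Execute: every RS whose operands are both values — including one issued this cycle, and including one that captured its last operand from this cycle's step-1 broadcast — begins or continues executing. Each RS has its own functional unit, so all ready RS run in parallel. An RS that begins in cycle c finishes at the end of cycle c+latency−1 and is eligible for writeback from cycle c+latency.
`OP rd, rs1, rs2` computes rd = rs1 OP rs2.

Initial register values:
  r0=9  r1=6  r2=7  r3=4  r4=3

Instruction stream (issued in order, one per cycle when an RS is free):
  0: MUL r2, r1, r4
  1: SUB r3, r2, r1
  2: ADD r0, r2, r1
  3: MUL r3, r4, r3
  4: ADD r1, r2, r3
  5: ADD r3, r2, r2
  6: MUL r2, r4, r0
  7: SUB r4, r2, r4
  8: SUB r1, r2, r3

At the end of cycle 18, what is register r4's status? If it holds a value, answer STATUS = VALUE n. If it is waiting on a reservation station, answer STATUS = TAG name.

  c1: issue MUL r2<-Mul1  regs: r0:9,r1:6,r2:Mul1,r3:4,r4:3
  c2: issue SUB r3<-Add1  regs: r0:9,r1:6,r2:Mul1,r3:Add1,r4:3
  c3: issue ADD r0<-Add2  regs: r0:Add2,r1:6,r2:Mul1,r3:Add1,r4:3
  c4: issue MUL r3<-Mul2  regs: r0:Add2,r1:6,r2:Mul1,r3:Mul2,r4:3
  c5: CDB Mul1=18; stall  regs: r0:Add2,r1:6,r2:18,r3:Mul2,r4:3
  c6: stall  regs: r0:Add2,r1:6,r2:18,r3:Mul2,r4:3
  c7: stall  regs: r0:Add2,r1:6,r2:18,r3:Mul2,r4:3
  c8: CDB Add1=12; issue ADD r1<-Add1  regs: r0:Add2,r1:Add1,r2:18,r3:Mul2,r4:3
  c9: CDB Add2=24; issue ADD r3<-Add2  regs: r0:24,r1:Add1,r2:18,r3:Add2,r4:3
  c10: issue MUL r2<-Mul1  regs: r0:24,r1:Add1,r2:Mul1,r3:Add2,r4:3
  c11: stall  regs: r0:24,r1:Add1,r2:Mul1,r3:Add2,r4:3
  c12: CDB Add2=36; issue SUB r4<-Add2  regs: r0:24,r1:Add1,r2:Mul1,r3:36,r4:Add2
  c13: CDB Mul2=36; stall  regs: r0:24,r1:Add1,r2:Mul1,r3:36,r4:Add2
  c14: CDB Mul1=72; stall  regs: r0:24,r1:Add1,r2:72,r3:36,r4:Add2
  c15: stall  regs: r0:24,r1:Add1,r2:72,r3:36,r4:Add2
  c16: CDB Add1=54; issue SUB r1<-Add1  regs: r0:24,r1:Add1,r2:72,r3:36,r4:Add2
  c17: CDB Add2=69  regs: r0:24,r1:Add1,r2:72,r3:36,r4:69
  c18: -  regs: r0:24,r1:Add1,r2:72,r3:36,r4:69

STATUS = VALUE 69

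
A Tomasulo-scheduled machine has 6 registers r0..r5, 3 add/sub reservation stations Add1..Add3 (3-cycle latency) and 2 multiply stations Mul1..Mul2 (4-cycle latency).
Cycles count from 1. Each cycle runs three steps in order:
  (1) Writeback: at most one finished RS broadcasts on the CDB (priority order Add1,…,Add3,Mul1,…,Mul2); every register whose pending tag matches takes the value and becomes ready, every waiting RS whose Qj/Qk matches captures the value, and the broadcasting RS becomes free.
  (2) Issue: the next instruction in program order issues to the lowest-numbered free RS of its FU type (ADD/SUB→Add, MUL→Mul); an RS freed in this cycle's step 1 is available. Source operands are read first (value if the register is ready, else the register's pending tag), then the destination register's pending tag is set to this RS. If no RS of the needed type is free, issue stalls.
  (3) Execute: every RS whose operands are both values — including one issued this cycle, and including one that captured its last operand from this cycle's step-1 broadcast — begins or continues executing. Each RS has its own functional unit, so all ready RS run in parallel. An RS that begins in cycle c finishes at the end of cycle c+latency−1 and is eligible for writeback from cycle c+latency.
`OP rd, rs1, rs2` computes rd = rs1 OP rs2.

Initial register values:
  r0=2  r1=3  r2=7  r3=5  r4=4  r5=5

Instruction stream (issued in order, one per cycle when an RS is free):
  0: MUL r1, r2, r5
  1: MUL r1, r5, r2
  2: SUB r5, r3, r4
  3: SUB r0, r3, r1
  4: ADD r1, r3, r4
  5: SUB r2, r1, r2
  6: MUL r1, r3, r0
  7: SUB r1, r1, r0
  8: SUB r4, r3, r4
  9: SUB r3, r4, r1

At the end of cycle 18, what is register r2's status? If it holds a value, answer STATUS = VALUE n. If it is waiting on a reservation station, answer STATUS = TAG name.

cycle 1: issue MUL r1<-Mul1 // r0:2,r1:Mul1,r2:7,r3:5,r4:4,r5:5
cycle 2: issue MUL r1<-Mul2 // r0:2,r1:Mul2,r2:7,r3:5,r4:4,r5:5
cycle 3: issue SUB r5<-Add1 // r0:2,r1:Mul2,r2:7,r3:5,r4:4,r5:Add1
cycle 4: issue SUB r0<-Add2 // r0:Add2,r1:Mul2,r2:7,r3:5,r4:4,r5:Add1
cycle 5: CDB Mul1=35; issue ADD r1<-Add3 // r0:Add2,r1:Add3,r2:7,r3:5,r4:4,r5:Add1
cycle 6: CDB Add1=1; issue SUB r2<-Add1 // r0:Add2,r1:Add3,r2:Add1,r3:5,r4:4,r5:1
cycle 7: CDB Mul2=35; issue MUL r1<-Mul1 // r0:Add2,r1:Mul1,r2:Add1,r3:5,r4:4,r5:1
cycle 8: CDB Add3=9; issue SUB r1<-Add3 // r0:Add2,r1:Add3,r2:Add1,r3:5,r4:4,r5:1
cycle 9: stall // r0:Add2,r1:Add3,r2:Add1,r3:5,r4:4,r5:1
cycle 10: CDB Add2=-30; issue SUB r4<-Add2 // r0:-30,r1:Add3,r2:Add1,r3:5,r4:Add2,r5:1
cycle 11: CDB Add1=2; issue SUB r3<-Add1 // r0:-30,r1:Add3,r2:2,r3:Add1,r4:Add2,r5:1
cycle 12: - // r0:-30,r1:Add3,r2:2,r3:Add1,r4:Add2,r5:1
cycle 13: CDB Add2=1 // r0:-30,r1:Add3,r2:2,r3:Add1,r4:1,r5:1
cycle 14: CDB Mul1=-150 // r0:-30,r1:Add3,r2:2,r3:Add1,r4:1,r5:1
cycle 15: - // r0:-30,r1:Add3,r2:2,r3:Add1,r4:1,r5:1
cycle 16: - // r0:-30,r1:Add3,r2:2,r3:Add1,r4:1,r5:1
cycle 17: CDB Add3=-120 // r0:-30,r1:-120,r2:2,r3:Add1,r4:1,r5:1
cycle 18: - // r0:-30,r1:-120,r2:2,r3:Add1,r4:1,r5:1

STATUS = VALUE 2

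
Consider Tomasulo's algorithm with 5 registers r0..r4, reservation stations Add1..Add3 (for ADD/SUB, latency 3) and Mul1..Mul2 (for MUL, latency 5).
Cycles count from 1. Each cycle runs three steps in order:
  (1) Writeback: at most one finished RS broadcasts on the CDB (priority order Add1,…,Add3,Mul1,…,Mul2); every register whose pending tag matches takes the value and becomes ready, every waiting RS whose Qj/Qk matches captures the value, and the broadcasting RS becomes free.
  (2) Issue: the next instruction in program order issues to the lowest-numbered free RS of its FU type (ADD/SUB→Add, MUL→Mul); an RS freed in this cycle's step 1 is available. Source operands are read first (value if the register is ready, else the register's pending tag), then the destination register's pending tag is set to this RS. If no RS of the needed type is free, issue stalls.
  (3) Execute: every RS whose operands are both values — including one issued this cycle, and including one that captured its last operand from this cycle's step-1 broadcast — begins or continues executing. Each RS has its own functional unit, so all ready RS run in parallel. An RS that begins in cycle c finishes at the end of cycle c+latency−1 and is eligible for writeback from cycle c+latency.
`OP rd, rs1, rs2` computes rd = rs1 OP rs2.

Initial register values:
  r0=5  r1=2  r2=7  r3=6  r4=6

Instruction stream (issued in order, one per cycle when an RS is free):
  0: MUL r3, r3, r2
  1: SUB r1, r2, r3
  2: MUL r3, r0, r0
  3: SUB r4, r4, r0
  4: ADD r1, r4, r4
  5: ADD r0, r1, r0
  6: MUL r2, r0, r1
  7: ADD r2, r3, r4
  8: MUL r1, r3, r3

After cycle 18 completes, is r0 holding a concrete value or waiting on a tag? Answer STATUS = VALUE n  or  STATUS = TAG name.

STATUS = VALUE 7

cycle 1: issue MUL r3<-Mul1 // r0:5,r1:2,r2:7,r3:Mul1,r4:6
cycle 2: issue SUB r1<-Add1 // r0:5,r1:Add1,r2:7,r3:Mul1,r4:6
cycle 3: issue MUL r3<-Mul2 // r0:5,r1:Add1,r2:7,r3:Mul2,r4:6
cycle 4: issue SUB r4<-Add2 // r0:5,r1:Add1,r2:7,r3:Mul2,r4:Add2
cycle 5: issue ADD r1<-Add3 // r0:5,r1:Add3,r2:7,r3:Mul2,r4:Add2
cycle 6: CDB Mul1=42; stall // r0:5,r1:Add3,r2:7,r3:Mul2,r4:Add2
cycle 7: CDB Add2=1; issue ADD r0<-Add2 // r0:Add2,r1:Add3,r2:7,r3:Mul2,r4:1
cycle 8: CDB Mul2=25; issue MUL r2<-Mul1 // r0:Add2,r1:Add3,r2:Mul1,r3:25,r4:1
cycle 9: CDB Add1=-35; issue ADD r2<-Add1 // r0:Add2,r1:Add3,r2:Add1,r3:25,r4:1
cycle 10: CDB Add3=2; issue MUL r1<-Mul2 // r0:Add2,r1:Mul2,r2:Add1,r3:25,r4:1
cycle 11: - // r0:Add2,r1:Mul2,r2:Add1,r3:25,r4:1
cycle 12: CDB Add1=26 // r0:Add2,r1:Mul2,r2:26,r3:25,r4:1
cycle 13: CDB Add2=7 // r0:7,r1:Mul2,r2:26,r3:25,r4:1
cycle 14: - // r0:7,r1:Mul2,r2:26,r3:25,r4:1
cycle 15: CDB Mul2=625 // r0:7,r1:625,r2:26,r3:25,r4:1
cycle 16: - // r0:7,r1:625,r2:26,r3:25,r4:1
cycle 17: - // r0:7,r1:625,r2:26,r3:25,r4:1
cycle 18: CDB Mul1=14 // r0:7,r1:625,r2:26,r3:25,r4:1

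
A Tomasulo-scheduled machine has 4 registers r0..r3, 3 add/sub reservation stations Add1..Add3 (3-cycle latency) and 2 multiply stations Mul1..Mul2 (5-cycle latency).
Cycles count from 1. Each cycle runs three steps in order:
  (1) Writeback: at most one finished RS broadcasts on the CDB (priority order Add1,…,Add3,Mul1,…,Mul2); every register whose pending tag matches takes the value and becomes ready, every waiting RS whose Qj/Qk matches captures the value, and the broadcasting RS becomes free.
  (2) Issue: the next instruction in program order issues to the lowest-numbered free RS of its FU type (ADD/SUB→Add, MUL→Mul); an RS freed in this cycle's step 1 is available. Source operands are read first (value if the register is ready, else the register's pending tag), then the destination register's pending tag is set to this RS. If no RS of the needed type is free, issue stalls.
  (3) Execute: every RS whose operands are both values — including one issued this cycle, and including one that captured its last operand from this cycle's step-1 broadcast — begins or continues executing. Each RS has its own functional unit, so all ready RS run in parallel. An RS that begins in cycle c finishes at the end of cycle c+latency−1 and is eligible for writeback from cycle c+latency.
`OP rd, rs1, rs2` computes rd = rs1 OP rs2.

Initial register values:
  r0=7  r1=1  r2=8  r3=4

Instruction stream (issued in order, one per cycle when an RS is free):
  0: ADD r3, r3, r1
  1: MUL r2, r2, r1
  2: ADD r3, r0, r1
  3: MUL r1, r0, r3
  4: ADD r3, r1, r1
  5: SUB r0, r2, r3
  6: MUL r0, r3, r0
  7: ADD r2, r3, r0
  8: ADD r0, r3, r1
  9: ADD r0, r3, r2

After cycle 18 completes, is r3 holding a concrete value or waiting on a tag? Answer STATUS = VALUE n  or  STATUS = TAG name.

STATUS = VALUE 112

cycle 1: issue ADD r3<-Add1 // r0:7,r1:1,r2:8,r3:Add1
cycle 2: issue MUL r2<-Mul1 // r0:7,r1:1,r2:Mul1,r3:Add1
cycle 3: issue ADD r3<-Add2 // r0:7,r1:1,r2:Mul1,r3:Add2
cycle 4: CDB Add1=5; issue MUL r1<-Mul2 // r0:7,r1:Mul2,r2:Mul1,r3:Add2
cycle 5: issue ADD r3<-Add1 // r0:7,r1:Mul2,r2:Mul1,r3:Add1
cycle 6: CDB Add2=8; issue SUB r0<-Add2 // r0:Add2,r1:Mul2,r2:Mul1,r3:Add1
cycle 7: CDB Mul1=8; issue MUL r0<-Mul1 // r0:Mul1,r1:Mul2,r2:8,r3:Add1
cycle 8: issue ADD r2<-Add3 // r0:Mul1,r1:Mul2,r2:Add3,r3:Add1
cycle 9: stall // r0:Mul1,r1:Mul2,r2:Add3,r3:Add1
cycle 10: stall // r0:Mul1,r1:Mul2,r2:Add3,r3:Add1
cycle 11: CDB Mul2=56; stall // r0:Mul1,r1:56,r2:Add3,r3:Add1
cycle 12: stall // r0:Mul1,r1:56,r2:Add3,r3:Add1
cycle 13: stall // r0:Mul1,r1:56,r2:Add3,r3:Add1
cycle 14: CDB Add1=112; issue ADD r0<-Add1 // r0:Add1,r1:56,r2:Add3,r3:112
cycle 15: stall // r0:Add1,r1:56,r2:Add3,r3:112
cycle 16: stall // r0:Add1,r1:56,r2:Add3,r3:112
cycle 17: CDB Add1=168; issue ADD r0<-Add1 // r0:Add1,r1:56,r2:Add3,r3:112
cycle 18: CDB Add2=-104 // r0:Add1,r1:56,r2:Add3,r3:112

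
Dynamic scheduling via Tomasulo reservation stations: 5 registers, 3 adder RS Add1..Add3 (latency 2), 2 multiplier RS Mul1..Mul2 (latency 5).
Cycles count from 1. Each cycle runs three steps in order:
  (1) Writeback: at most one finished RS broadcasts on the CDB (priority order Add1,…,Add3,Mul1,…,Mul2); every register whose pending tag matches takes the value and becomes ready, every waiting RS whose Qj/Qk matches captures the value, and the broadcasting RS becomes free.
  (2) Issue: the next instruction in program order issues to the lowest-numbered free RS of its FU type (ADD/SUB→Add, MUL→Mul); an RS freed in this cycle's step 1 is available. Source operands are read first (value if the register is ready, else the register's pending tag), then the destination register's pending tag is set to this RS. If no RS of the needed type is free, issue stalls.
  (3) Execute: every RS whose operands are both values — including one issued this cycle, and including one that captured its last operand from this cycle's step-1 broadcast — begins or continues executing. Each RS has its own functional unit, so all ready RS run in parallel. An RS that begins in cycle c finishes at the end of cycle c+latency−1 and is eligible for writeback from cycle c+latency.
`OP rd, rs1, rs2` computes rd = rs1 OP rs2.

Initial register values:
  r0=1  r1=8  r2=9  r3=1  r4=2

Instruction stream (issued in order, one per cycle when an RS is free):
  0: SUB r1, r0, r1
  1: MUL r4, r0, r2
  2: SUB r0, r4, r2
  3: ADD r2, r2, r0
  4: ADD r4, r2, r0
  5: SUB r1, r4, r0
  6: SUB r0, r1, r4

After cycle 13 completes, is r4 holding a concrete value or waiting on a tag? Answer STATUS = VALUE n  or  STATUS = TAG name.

cycle 1: issue SUB r1<-Add1 // r0:1,r1:Add1,r2:9,r3:1,r4:2
cycle 2: issue MUL r4<-Mul1 // r0:1,r1:Add1,r2:9,r3:1,r4:Mul1
cycle 3: CDB Add1=-7; issue SUB r0<-Add1 // r0:Add1,r1:-7,r2:9,r3:1,r4:Mul1
cycle 4: issue ADD r2<-Add2 // r0:Add1,r1:-7,r2:Add2,r3:1,r4:Mul1
cycle 5: issue ADD r4<-Add3 // r0:Add1,r1:-7,r2:Add2,r3:1,r4:Add3
cycle 6: stall // r0:Add1,r1:-7,r2:Add2,r3:1,r4:Add3
cycle 7: CDB Mul1=9; stall // r0:Add1,r1:-7,r2:Add2,r3:1,r4:Add3
cycle 8: stall // r0:Add1,r1:-7,r2:Add2,r3:1,r4:Add3
cycle 9: CDB Add1=0; issue SUB r1<-Add1 // r0:0,r1:Add1,r2:Add2,r3:1,r4:Add3
cycle 10: stall // r0:0,r1:Add1,r2:Add2,r3:1,r4:Add3
cycle 11: CDB Add2=9; issue SUB r0<-Add2 // r0:Add2,r1:Add1,r2:9,r3:1,r4:Add3
cycle 12: - // r0:Add2,r1:Add1,r2:9,r3:1,r4:Add3
cycle 13: CDB Add3=9 // r0:Add2,r1:Add1,r2:9,r3:1,r4:9

STATUS = VALUE 9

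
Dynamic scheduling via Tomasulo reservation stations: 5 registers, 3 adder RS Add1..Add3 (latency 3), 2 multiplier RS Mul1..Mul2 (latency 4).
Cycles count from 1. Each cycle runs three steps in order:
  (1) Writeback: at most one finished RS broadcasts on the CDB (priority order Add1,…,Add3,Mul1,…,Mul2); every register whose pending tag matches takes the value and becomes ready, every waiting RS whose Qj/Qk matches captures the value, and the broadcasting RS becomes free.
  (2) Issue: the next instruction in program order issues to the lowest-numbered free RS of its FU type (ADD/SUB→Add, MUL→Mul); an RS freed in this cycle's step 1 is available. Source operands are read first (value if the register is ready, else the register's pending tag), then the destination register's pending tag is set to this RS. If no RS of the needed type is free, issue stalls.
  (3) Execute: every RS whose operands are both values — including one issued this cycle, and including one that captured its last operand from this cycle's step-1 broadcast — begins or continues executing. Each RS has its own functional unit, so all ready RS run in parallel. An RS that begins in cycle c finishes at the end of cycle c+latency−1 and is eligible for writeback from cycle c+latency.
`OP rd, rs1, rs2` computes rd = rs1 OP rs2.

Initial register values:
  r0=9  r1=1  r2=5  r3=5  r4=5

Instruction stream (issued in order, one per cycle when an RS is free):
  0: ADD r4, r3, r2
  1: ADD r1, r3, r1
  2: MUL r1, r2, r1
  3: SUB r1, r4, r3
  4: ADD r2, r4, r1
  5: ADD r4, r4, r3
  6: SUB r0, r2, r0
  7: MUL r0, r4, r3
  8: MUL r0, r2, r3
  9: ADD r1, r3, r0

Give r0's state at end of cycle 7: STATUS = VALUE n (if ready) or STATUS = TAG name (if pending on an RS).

STATUS = TAG Add1

cycle 1: issue ADD r4<-Add1 // r0:9,r1:1,r2:5,r3:5,r4:Add1
cycle 2: issue ADD r1<-Add2 // r0:9,r1:Add2,r2:5,r3:5,r4:Add1
cycle 3: issue MUL r1<-Mul1 // r0:9,r1:Mul1,r2:5,r3:5,r4:Add1
cycle 4: CDB Add1=10; issue SUB r1<-Add1 // r0:9,r1:Add1,r2:5,r3:5,r4:10
cycle 5: CDB Add2=6; issue ADD r2<-Add2 // r0:9,r1:Add1,r2:Add2,r3:5,r4:10
cycle 6: issue ADD r4<-Add3 // r0:9,r1:Add1,r2:Add2,r3:5,r4:Add3
cycle 7: CDB Add1=5; issue SUB r0<-Add1 // r0:Add1,r1:5,r2:Add2,r3:5,r4:Add3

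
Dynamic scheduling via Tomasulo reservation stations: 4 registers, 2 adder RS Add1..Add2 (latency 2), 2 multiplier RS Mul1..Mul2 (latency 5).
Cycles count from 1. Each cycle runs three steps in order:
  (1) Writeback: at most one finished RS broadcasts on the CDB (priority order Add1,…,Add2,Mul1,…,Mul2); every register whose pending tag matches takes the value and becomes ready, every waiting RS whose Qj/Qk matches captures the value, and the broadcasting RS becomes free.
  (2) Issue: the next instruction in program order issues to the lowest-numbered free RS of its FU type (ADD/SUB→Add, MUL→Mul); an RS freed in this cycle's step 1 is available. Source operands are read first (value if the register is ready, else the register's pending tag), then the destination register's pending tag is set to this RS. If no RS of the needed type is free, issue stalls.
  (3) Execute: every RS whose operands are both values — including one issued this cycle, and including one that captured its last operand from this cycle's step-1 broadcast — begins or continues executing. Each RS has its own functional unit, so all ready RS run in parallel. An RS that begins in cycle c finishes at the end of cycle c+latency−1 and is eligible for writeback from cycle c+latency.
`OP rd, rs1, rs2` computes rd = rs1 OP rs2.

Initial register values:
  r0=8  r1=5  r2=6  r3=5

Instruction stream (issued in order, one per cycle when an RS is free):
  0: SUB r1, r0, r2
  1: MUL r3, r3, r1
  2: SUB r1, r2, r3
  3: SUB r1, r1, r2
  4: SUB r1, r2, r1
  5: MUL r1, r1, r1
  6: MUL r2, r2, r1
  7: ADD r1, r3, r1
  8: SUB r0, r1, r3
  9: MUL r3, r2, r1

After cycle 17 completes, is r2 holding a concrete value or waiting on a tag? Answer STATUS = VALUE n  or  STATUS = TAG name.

c1: issue SUB r1<-Add1 | r0:8,r1:Add1,r2:6,r3:5
c2: issue MUL r3<-Mul1 | r0:8,r1:Add1,r2:6,r3:Mul1
c3: CDB Add1=2; issue SUB r1<-Add1 | r0:8,r1:Add1,r2:6,r3:Mul1
c4: issue SUB r1<-Add2 | r0:8,r1:Add2,r2:6,r3:Mul1
c5: stall | r0:8,r1:Add2,r2:6,r3:Mul1
c6: stall | r0:8,r1:Add2,r2:6,r3:Mul1
c7: stall | r0:8,r1:Add2,r2:6,r3:Mul1
c8: CDB Mul1=10; stall | r0:8,r1:Add2,r2:6,r3:10
c9: stall | r0:8,r1:Add2,r2:6,r3:10
c10: CDB Add1=-4; issue SUB r1<-Add1 | r0:8,r1:Add1,r2:6,r3:10
c11: issue MUL r1<-Mul1 | r0:8,r1:Mul1,r2:6,r3:10
c12: CDB Add2=-10; issue MUL r2<-Mul2 | r0:8,r1:Mul1,r2:Mul2,r3:10
c13: issue ADD r1<-Add2 | r0:8,r1:Add2,r2:Mul2,r3:10
c14: CDB Add1=16; issue SUB r0<-Add1 | r0:Add1,r1:Add2,r2:Mul2,r3:10
c15: stall | r0:Add1,r1:Add2,r2:Mul2,r3:10
c16: stall | r0:Add1,r1:Add2,r2:Mul2,r3:10
c17: stall | r0:Add1,r1:Add2,r2:Mul2,r3:10

STATUS = TAG Mul2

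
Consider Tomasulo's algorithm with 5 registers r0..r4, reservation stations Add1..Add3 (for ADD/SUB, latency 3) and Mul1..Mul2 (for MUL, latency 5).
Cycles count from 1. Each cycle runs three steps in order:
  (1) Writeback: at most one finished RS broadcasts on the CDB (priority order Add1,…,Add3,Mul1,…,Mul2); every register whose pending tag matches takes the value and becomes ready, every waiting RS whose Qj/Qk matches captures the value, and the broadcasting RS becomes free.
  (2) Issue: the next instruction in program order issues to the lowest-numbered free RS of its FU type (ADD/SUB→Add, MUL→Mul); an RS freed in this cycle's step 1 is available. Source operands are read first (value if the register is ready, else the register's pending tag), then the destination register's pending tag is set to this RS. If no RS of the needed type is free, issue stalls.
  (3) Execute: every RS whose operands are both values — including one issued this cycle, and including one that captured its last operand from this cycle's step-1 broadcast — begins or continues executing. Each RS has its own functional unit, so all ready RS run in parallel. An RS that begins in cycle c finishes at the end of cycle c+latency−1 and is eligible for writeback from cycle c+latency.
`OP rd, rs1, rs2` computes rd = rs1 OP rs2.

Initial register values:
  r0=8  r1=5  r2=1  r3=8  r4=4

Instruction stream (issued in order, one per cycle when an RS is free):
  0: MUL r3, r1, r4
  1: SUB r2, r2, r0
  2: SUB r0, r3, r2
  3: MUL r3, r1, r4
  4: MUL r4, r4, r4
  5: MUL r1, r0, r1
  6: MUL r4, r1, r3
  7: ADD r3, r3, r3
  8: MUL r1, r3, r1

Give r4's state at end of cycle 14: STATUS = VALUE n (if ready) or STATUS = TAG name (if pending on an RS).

STATUS = TAG Mul1

cycle 1: issue MUL r3<-Mul1 // r0:8,r1:5,r2:1,r3:Mul1,r4:4
cycle 2: issue SUB r2<-Add1 // r0:8,r1:5,r2:Add1,r3:Mul1,r4:4
cycle 3: issue SUB r0<-Add2 // r0:Add2,r1:5,r2:Add1,r3:Mul1,r4:4
cycle 4: issue MUL r3<-Mul2 // r0:Add2,r1:5,r2:Add1,r3:Mul2,r4:4
cycle 5: CDB Add1=-7; stall // r0:Add2,r1:5,r2:-7,r3:Mul2,r4:4
cycle 6: CDB Mul1=20; issue MUL r4<-Mul1 // r0:Add2,r1:5,r2:-7,r3:Mul2,r4:Mul1
cycle 7: stall // r0:Add2,r1:5,r2:-7,r3:Mul2,r4:Mul1
cycle 8: stall // r0:Add2,r1:5,r2:-7,r3:Mul2,r4:Mul1
cycle 9: CDB Add2=27; stall // r0:27,r1:5,r2:-7,r3:Mul2,r4:Mul1
cycle 10: CDB Mul2=20; issue MUL r1<-Mul2 // r0:27,r1:Mul2,r2:-7,r3:20,r4:Mul1
cycle 11: CDB Mul1=16; issue MUL r4<-Mul1 // r0:27,r1:Mul2,r2:-7,r3:20,r4:Mul1
cycle 12: issue ADD r3<-Add1 // r0:27,r1:Mul2,r2:-7,r3:Add1,r4:Mul1
cycle 13: stall // r0:27,r1:Mul2,r2:-7,r3:Add1,r4:Mul1
cycle 14: stall // r0:27,r1:Mul2,r2:-7,r3:Add1,r4:Mul1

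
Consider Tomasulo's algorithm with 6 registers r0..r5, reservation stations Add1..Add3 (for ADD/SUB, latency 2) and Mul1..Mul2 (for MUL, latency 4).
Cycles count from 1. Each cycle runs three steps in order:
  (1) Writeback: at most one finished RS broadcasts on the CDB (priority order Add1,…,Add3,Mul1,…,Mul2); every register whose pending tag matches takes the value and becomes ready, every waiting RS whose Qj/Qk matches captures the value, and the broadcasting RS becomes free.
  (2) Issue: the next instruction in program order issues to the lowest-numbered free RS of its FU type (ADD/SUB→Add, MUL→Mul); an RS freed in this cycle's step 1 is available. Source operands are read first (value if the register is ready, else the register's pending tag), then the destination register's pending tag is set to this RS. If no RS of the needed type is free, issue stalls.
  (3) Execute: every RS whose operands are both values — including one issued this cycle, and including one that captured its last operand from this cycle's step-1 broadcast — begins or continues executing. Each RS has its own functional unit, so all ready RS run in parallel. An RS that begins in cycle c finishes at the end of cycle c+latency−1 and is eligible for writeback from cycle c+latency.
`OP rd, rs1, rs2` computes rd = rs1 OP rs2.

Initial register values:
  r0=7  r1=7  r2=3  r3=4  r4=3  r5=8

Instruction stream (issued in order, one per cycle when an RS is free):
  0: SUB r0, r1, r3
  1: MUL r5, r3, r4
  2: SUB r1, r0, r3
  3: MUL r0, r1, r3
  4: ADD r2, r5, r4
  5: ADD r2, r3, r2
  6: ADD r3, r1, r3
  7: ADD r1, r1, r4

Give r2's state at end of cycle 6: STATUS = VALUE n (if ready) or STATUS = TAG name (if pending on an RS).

STATUS = TAG Add2

  c1: issue SUB r0<-Add1  regs: r0:Add1,r1:7,r2:3,r3:4,r4:3,r5:8
  c2: issue MUL r5<-Mul1  regs: r0:Add1,r1:7,r2:3,r3:4,r4:3,r5:Mul1
  c3: CDB Add1=3; issue SUB r1<-Add1  regs: r0:3,r1:Add1,r2:3,r3:4,r4:3,r5:Mul1
  c4: issue MUL r0<-Mul2  regs: r0:Mul2,r1:Add1,r2:3,r3:4,r4:3,r5:Mul1
  c5: CDB Add1=-1; issue ADD r2<-Add1  regs: r0:Mul2,r1:-1,r2:Add1,r3:4,r4:3,r5:Mul1
  c6: CDB Mul1=12; issue ADD r2<-Add2  regs: r0:Mul2,r1:-1,r2:Add2,r3:4,r4:3,r5:12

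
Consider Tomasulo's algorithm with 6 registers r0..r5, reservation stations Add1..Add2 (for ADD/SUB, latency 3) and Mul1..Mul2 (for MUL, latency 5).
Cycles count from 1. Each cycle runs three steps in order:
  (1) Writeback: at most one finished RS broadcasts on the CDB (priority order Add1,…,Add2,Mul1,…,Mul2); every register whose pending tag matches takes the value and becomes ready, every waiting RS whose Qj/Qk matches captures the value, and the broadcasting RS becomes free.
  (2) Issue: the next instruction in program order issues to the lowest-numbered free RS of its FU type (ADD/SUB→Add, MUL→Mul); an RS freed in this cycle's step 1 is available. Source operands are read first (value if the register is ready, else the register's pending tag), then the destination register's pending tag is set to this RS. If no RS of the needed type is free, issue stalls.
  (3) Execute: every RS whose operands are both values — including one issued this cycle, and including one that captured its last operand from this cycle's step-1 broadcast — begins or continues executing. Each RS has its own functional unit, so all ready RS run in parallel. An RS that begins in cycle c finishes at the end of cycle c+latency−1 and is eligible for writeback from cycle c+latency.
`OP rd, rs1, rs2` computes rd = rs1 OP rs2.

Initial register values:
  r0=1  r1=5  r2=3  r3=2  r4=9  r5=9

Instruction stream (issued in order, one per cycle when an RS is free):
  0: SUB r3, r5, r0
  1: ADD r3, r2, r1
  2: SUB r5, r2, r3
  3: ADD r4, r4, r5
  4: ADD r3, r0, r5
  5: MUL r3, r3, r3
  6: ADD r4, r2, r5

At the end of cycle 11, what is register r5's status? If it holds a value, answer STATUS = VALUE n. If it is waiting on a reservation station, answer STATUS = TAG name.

  c1: issue SUB r3<-Add1  regs: r0:1,r1:5,r2:3,r3:Add1,r4:9,r5:9
  c2: issue ADD r3<-Add2  regs: r0:1,r1:5,r2:3,r3:Add2,r4:9,r5:9
  c3: stall  regs: r0:1,r1:5,r2:3,r3:Add2,r4:9,r5:9
  c4: CDB Add1=8; issue SUB r5<-Add1  regs: r0:1,r1:5,r2:3,r3:Add2,r4:9,r5:Add1
  c5: CDB Add2=8; issue ADD r4<-Add2  regs: r0:1,r1:5,r2:3,r3:8,r4:Add2,r5:Add1
  c6: stall  regs: r0:1,r1:5,r2:3,r3:8,r4:Add2,r5:Add1
  c7: stall  regs: r0:1,r1:5,r2:3,r3:8,r4:Add2,r5:Add1
  c8: CDB Add1=-5; issue ADD r3<-Add1  regs: r0:1,r1:5,r2:3,r3:Add1,r4:Add2,r5:-5
  c9: issue MUL r3<-Mul1  regs: r0:1,r1:5,r2:3,r3:Mul1,r4:Add2,r5:-5
  c10: stall  regs: r0:1,r1:5,r2:3,r3:Mul1,r4:Add2,r5:-5
  c11: CDB Add1=-4; issue ADD r4<-Add1  regs: r0:1,r1:5,r2:3,r3:Mul1,r4:Add1,r5:-5

STATUS = VALUE -5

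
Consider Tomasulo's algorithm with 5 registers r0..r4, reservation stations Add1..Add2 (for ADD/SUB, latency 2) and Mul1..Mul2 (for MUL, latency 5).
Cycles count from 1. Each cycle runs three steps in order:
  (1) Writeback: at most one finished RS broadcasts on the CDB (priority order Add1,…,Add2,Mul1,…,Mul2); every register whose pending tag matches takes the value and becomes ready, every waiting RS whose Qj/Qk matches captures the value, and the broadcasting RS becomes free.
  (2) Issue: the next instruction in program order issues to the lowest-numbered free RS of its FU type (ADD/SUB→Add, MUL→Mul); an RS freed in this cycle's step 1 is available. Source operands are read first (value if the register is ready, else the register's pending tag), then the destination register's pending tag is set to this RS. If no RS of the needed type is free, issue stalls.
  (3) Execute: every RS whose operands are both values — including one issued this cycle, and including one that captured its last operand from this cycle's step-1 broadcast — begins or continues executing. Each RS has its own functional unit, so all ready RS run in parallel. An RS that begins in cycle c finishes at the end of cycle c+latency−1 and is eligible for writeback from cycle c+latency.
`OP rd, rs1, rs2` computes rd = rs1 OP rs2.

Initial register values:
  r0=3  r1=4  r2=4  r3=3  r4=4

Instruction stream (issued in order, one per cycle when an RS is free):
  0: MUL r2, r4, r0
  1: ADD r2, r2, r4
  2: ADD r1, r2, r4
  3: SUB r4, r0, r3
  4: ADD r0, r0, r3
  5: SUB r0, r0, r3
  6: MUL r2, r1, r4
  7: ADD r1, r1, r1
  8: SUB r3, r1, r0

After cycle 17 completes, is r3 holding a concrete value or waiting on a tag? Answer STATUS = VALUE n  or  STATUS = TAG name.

c1: issue MUL r2<-Mul1 | r0:3,r1:4,r2:Mul1,r3:3,r4:4
c2: issue ADD r2<-Add1 | r0:3,r1:4,r2:Add1,r3:3,r4:4
c3: issue ADD r1<-Add2 | r0:3,r1:Add2,r2:Add1,r3:3,r4:4
c4: stall | r0:3,r1:Add2,r2:Add1,r3:3,r4:4
c5: stall | r0:3,r1:Add2,r2:Add1,r3:3,r4:4
c6: CDB Mul1=12; stall | r0:3,r1:Add2,r2:Add1,r3:3,r4:4
c7: stall | r0:3,r1:Add2,r2:Add1,r3:3,r4:4
c8: CDB Add1=16; issue SUB r4<-Add1 | r0:3,r1:Add2,r2:16,r3:3,r4:Add1
c9: stall | r0:3,r1:Add2,r2:16,r3:3,r4:Add1
c10: CDB Add1=0; issue ADD r0<-Add1 | r0:Add1,r1:Add2,r2:16,r3:3,r4:0
c11: CDB Add2=20; issue SUB r0<-Add2 | r0:Add2,r1:20,r2:16,r3:3,r4:0
c12: CDB Add1=6; issue MUL r2<-Mul1 | r0:Add2,r1:20,r2:Mul1,r3:3,r4:0
c13: issue ADD r1<-Add1 | r0:Add2,r1:Add1,r2:Mul1,r3:3,r4:0
c14: CDB Add2=3; issue SUB r3<-Add2 | r0:3,r1:Add1,r2:Mul1,r3:Add2,r4:0
c15: CDB Add1=40 | r0:3,r1:40,r2:Mul1,r3:Add2,r4:0
c16: - | r0:3,r1:40,r2:Mul1,r3:Add2,r4:0
c17: CDB Add2=37 | r0:3,r1:40,r2:Mul1,r3:37,r4:0

STATUS = VALUE 37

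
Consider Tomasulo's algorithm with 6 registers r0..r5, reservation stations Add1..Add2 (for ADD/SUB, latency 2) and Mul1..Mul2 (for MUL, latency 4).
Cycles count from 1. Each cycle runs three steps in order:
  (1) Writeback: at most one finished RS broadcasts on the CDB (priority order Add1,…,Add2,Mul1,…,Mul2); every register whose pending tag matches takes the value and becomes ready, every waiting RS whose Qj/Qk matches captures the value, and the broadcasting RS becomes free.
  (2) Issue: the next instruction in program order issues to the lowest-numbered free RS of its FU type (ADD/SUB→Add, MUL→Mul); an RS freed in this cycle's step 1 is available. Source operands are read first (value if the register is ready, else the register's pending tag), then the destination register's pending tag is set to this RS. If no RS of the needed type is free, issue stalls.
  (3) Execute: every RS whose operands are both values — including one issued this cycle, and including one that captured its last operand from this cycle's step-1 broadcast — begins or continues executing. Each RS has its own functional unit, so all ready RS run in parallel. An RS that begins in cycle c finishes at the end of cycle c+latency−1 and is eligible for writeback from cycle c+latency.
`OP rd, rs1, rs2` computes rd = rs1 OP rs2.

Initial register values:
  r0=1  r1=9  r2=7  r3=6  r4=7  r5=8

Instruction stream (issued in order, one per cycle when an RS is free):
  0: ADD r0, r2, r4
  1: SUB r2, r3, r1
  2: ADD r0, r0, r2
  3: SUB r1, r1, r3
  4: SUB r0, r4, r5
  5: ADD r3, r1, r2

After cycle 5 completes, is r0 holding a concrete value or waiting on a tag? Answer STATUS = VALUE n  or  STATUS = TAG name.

cycle 1: issue ADD r0<-Add1 // r0:Add1,r1:9,r2:7,r3:6,r4:7,r5:8
cycle 2: issue SUB r2<-Add2 // r0:Add1,r1:9,r2:Add2,r3:6,r4:7,r5:8
cycle 3: CDB Add1=14; issue ADD r0<-Add1 // r0:Add1,r1:9,r2:Add2,r3:6,r4:7,r5:8
cycle 4: CDB Add2=-3; issue SUB r1<-Add2 // r0:Add1,r1:Add2,r2:-3,r3:6,r4:7,r5:8
cycle 5: stall // r0:Add1,r1:Add2,r2:-3,r3:6,r4:7,r5:8

STATUS = TAG Add1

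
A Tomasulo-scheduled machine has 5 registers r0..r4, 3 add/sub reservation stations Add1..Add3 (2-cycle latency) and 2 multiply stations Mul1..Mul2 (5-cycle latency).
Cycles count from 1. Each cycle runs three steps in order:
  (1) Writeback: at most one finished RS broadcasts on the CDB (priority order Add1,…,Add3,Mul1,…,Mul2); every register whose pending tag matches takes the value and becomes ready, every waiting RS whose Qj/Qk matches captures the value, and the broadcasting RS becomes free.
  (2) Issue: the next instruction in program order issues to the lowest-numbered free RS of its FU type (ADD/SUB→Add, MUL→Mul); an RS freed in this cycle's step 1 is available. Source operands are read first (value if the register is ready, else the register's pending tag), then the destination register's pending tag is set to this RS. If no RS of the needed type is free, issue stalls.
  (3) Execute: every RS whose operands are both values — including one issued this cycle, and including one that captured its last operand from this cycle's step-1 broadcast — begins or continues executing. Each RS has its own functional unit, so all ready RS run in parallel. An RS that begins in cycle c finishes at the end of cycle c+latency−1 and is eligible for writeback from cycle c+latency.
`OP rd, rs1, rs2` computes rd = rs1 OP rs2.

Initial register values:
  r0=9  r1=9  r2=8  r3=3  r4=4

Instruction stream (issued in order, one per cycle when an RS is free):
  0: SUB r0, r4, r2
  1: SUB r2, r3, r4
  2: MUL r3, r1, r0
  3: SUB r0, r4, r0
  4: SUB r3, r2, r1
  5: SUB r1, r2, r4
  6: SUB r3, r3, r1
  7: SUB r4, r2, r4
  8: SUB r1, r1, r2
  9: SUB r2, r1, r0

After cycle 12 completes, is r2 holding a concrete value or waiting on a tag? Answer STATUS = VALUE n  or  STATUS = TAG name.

  c1: issue SUB r0<-Add1  regs: r0:Add1,r1:9,r2:8,r3:3,r4:4
  c2: issue SUB r2<-Add2  regs: r0:Add1,r1:9,r2:Add2,r3:3,r4:4
  c3: CDB Add1=-4; issue MUL r3<-Mul1  regs: r0:-4,r1:9,r2:Add2,r3:Mul1,r4:4
  c4: CDB Add2=-1; issue SUB r0<-Add1  regs: r0:Add1,r1:9,r2:-1,r3:Mul1,r4:4
  c5: issue SUB r3<-Add2  regs: r0:Add1,r1:9,r2:-1,r3:Add2,r4:4
  c6: CDB Add1=8; issue SUB r1<-Add1  regs: r0:8,r1:Add1,r2:-1,r3:Add2,r4:4
  c7: CDB Add2=-10; issue SUB r3<-Add2  regs: r0:8,r1:Add1,r2:-1,r3:Add2,r4:4
  c8: CDB Add1=-5; issue SUB r4<-Add1  regs: r0:8,r1:-5,r2:-1,r3:Add2,r4:Add1
  c9: CDB Mul1=-36; issue SUB r1<-Add3  regs: r0:8,r1:Add3,r2:-1,r3:Add2,r4:Add1
  c10: CDB Add1=-5; issue SUB r2<-Add1  regs: r0:8,r1:Add3,r2:Add1,r3:Add2,r4:-5
  c11: CDB Add2=-5  regs: r0:8,r1:Add3,r2:Add1,r3:-5,r4:-5
  c12: CDB Add3=-4  regs: r0:8,r1:-4,r2:Add1,r3:-5,r4:-5

STATUS = TAG Add1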